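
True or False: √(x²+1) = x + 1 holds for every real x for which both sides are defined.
False.

Claim: √(x²+1) = x + 1.
Test a specific point where both sides are defined: x = 5.
LHS = √(x²+1) ≈ 5.0990
RHS = x + 1 ≈ 6.0000
Since 5.0990 ≠ 6.0000, the equation fails at this point, so it cannot hold for every real x for which both sides are defined.
(x+1)² = x² + 2x + 1 ≠ x² + 1 unless x = 0.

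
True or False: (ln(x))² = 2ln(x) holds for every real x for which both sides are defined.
Claim: (ln(x))² = 2ln(x).
Test a specific point where both sides are defined: x = 4.
LHS = (ln(x))² ≈ 1.9218
RHS = 2ln(x) ≈ 2.7726
Since 1.9218 ≠ 2.7726, the equation fails at this point, so it cannot hold for every real x for which both sides are defined.
2ln(x) equals ln(x²), which is not the same as (ln x)².

Conclusion: False.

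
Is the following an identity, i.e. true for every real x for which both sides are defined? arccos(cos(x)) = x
Claim: arccos(cos(x)) = x.
Test a specific point where both sides are defined: x = -π/6.
LHS = arccos(cos(x)) ≈ 0.5236
RHS = x ≈ -0.5236
Since 0.5236 ≠ -0.5236, the equation fails at this point, so it cannot hold for every real x for which both sides are defined.
arccos only returns values in [0, π], so arccos(cos(x)) = x holds only for x in that interval, not for all real x.

Conclusion: No, this is NOT an identity.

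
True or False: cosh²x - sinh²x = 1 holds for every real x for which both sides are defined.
True.

Claim: cosh²x - sinh²x = 1.
Reasoning: With cosh(x) = (e^x + e^-x)/2 and sinh(x) = (e^x - e^-x)/2: cosh²x = (e^(2x) + 2 + e^(-2x))/4 and sinh²x = (e^(2x) - 2 + e^(-2x))/4. Subtracting leaves 4/4 = 1.
So the two sides agree for every real x for which both sides are defined.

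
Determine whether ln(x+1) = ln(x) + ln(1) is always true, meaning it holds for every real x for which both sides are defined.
Claim: ln(x+1) = ln(x) + ln(1).
Test a specific point where both sides are defined: x = 3.
LHS = ln(x+1) ≈ 1.3863
RHS = ln(x) + ln(1) ≈ 1.0986
Since 1.3863 ≠ 1.0986, the equation fails at this point, so it cannot hold for every real x for which both sides are defined.
ln(1) = 0, so the right side is just ln(x), which differs from ln(x+1).

Conclusion: No, this is NOT an identity.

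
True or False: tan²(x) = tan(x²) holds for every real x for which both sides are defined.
Claim: tan²(x) = tan(x²).
Test a specific point where both sides are defined: x = π/4.
LHS = tan²(x) ≈ 1.0000
RHS = tan(x²) ≈ 0.7092
Since 1.0000 ≠ 0.7092, the equation fails at this point, so it cannot hold for every real x for which both sides are defined.
tan²(x) means (tan x)², squaring the output; tan(x²) squares the input. These are different functions.

Conclusion: False.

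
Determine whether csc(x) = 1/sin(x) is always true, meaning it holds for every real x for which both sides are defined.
Yes, this is an identity.

Claim: csc(x) = 1/sin(x).
Reasoning: csc(x) is by definition the reciprocal of sin(x), wherever sin(x) ≠ 0.
So the two sides agree for every real x for which both sides are defined.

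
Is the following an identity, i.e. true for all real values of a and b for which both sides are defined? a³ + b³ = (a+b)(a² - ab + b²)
Claim: a³ + b³ = (a+b)(a² - ab + b²).
Reasoning: Expand the right side: (a+b)(a² - ab + b²) = a³ - a²b + ab² + a²b - ab² + b³ = a³ + b³ (the middle terms cancel in pairs).
So the two sides agree for all real values of a and b for which both sides are defined.

Conclusion: Yes, this is an identity.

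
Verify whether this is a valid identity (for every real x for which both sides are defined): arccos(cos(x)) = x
No, this is NOT an identity.

Claim: arccos(cos(x)) = x.
Test a specific point where both sides are defined: x = -π/6.
LHS = arccos(cos(x)) ≈ 0.5236
RHS = x ≈ -0.5236
Since 0.5236 ≠ -0.5236, the equation fails at this point, so it cannot hold for every real x for which both sides are defined.
arccos only returns values in [0, π], so arccos(cos(x)) = x holds only for x in that interval, not for all real x.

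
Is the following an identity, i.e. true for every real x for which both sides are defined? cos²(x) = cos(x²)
No, this is NOT an identity.

Claim: cos²(x) = cos(x²).
Test a specific point where both sides are defined: x = π/4.
LHS = cos²(x) ≈ 0.5000
RHS = cos(x²) ≈ 0.8157
Since 0.5000 ≠ 0.8157, the equation fails at this point, so it cannot hold for every real x for which both sides are defined.
cos²(x) means (cos x)², squaring the output; cos(x²) squares the input. These are different functions.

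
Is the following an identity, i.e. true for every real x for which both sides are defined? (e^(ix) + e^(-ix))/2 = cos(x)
Claim: (e^(ix) + e^(-ix))/2 = cos(x).
Reasoning: By Euler's formula e^(ix) = cos(x) + i·sin(x) and e^(-ix) = cos(x) - i·sin(x). Adding cancels the sine terms: e^(ix) + e^(-ix) = 2cos(x); divide by 2.
So the two sides agree for every real x for which both sides are defined.

Conclusion: Yes, this is an identity.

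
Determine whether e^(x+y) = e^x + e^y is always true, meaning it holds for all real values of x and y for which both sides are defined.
No, this is NOT an identity.

Claim: e^(x+y) = e^x + e^y.
Test a specific point where both sides are defined: x = -1, y = -3.
LHS = e^(x+y) ≈ 0.0183
RHS = e^x + e^y ≈ 0.4177
Since 0.0183 ≠ 0.4177, the equation fails at this point, so it cannot hold for all real values of x and y for which both sides are defined.
The correct rule is e^(x+y) = e^x · e^y (a product, not a sum).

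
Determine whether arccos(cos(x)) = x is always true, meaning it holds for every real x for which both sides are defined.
Claim: arccos(cos(x)) = x.
Test a specific point where both sides are defined: x = -π/3.
LHS = arccos(cos(x)) ≈ 1.0472
RHS = x ≈ -1.0472
Since 1.0472 ≠ -1.0472, the equation fails at this point, so it cannot hold for every real x for which both sides are defined.
arccos only returns values in [0, π], so arccos(cos(x)) = x holds only for x in that interval, not for all real x.

Conclusion: No, this is NOT an identity.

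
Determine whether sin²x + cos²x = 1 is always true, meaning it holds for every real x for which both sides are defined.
Yes, this is an identity.

Claim: sin²x + cos²x = 1.
Reasoning: The point (cos x, sin x) lies on the unit circle X² + Y² = 1, so cos²x + sin²x = 1 for every real x.
So the two sides agree for every real x for which both sides are defined.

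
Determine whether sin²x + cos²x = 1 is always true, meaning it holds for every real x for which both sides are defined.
Yes, this is an identity.

Claim: sin²x + cos²x = 1.
Reasoning: The point (cos x, sin x) lies on the unit circle X² + Y² = 1, so cos²x + sin²x = 1 for every real x.
So the two sides agree for every real x for which both sides are defined.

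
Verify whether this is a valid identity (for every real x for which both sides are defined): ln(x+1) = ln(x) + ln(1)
Claim: ln(x+1) = ln(x) + ln(1).
Test a specific point where both sides are defined: x = 3.
LHS = ln(x+1) ≈ 1.3863
RHS = ln(x) + ln(1) ≈ 1.0986
Since 1.3863 ≠ 1.0986, the equation fails at this point, so it cannot hold for every real x for which both sides are defined.
ln(1) = 0, so the right side is just ln(x), which differs from ln(x+1).

Conclusion: No, this is NOT an identity.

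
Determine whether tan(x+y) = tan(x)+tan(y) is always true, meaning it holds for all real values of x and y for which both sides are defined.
Claim: tan(x+y) = tan(x)+tan(y).
Test a specific point where both sides are defined: x = -π/3, y = 3π/4.
LHS = tan(x+y) ≈ 3.7321
RHS = tan(x)+tan(y) ≈ -2.7321
Since 3.7321 ≠ -2.7321, the equation fails at this point, so it cannot hold for all real values of x and y for which both sides are defined.
The correct formula is tan(x+y) = (tan(x) + tan(y))/(1 - tan(x)tan(y)).

Conclusion: No, this is NOT an identity.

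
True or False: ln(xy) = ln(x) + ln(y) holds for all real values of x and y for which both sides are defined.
Claim: ln(xy) = ln(x) + ln(y).
Reasoning: Both sides are simultaneously defined only when x, y > 0. Write x = e^p, y = e^q (p = ln x, q = ln y). Then xy = e^p · e^q = e^(p+q), so ln(xy) = p + q = ln(x) + ln(y).
So the two sides agree for all real values of x and y for which both sides are defined.

Conclusion: True.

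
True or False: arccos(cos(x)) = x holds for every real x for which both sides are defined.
False.

Claim: arccos(cos(x)) = x.
Test a specific point where both sides are defined: x = -π/3.
LHS = arccos(cos(x)) ≈ 1.0472
RHS = x ≈ -1.0472
Since 1.0472 ≠ -1.0472, the equation fails at this point, so it cannot hold for every real x for which both sides are defined.
arccos only returns values in [0, π], so arccos(cos(x)) = x holds only for x in that interval, not for all real x.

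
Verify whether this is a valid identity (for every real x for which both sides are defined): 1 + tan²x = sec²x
Yes, this is an identity.

Claim: 1 + tan²x = sec²x.
Reasoning: Start from sin²x + cos²x = 1 and divide every term by cos²x (allowed wherever tan x and sec x are defined): tan²x + 1 = 1/cos²x = sec²x.
So the two sides agree for every real x for which both sides are defined.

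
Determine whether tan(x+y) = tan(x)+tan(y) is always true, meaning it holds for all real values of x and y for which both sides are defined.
No, this is NOT an identity.

Claim: tan(x+y) = tan(x)+tan(y).
Test a specific point where both sides are defined: x = 2π/3, y = -π/4.
LHS = tan(x+y) ≈ 3.7321
RHS = tan(x)+tan(y) ≈ -2.7321
Since 3.7321 ≠ -2.7321, the equation fails at this point, so it cannot hold for all real values of x and y for which both sides are defined.
The correct formula is tan(x+y) = (tan(x) + tan(y))/(1 - tan(x)tan(y)).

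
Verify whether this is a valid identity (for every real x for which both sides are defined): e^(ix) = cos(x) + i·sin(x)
Yes, this is an identity.

Claim: e^(ix) = cos(x) + i·sin(x).
Reasoning: Euler's formula. Expand e^(ix) = Σ (ix)^k / k!. Since i² = -1, the even-k terms are Σ (-1)^m x^(2m)/(2m)! = cos(x) and the odd-k terms are i · Σ (-1)^m x^(2m+1)/(2m+1)! = i·sin(x).
So the two sides agree for every real x for which both sides are defined.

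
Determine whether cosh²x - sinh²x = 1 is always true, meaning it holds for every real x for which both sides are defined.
Claim: cosh²x - sinh²x = 1.
Reasoning: With cosh(x) = (e^x + e^-x)/2 and sinh(x) = (e^x - e^-x)/2: cosh²x = (e^(2x) + 2 + e^(-2x))/4 and sinh²x = (e^(2x) - 2 + e^(-2x))/4. Subtracting leaves 4/4 = 1.
So the two sides agree for every real x for which both sides are defined.

Conclusion: Yes, this is an identity.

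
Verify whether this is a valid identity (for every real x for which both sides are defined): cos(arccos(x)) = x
Yes, this is an identity.

Claim: cos(arccos(x)) = x.
Reasoning: For -1 ≤ x ≤ 1 (where arccos is defined), arccos(x) is by definition an angle whose cosine equals x. Taking the cosine of that angle returns x. (Note the other order, arccos(cos x) = x, is NOT an identity.)
So the two sides agree for every real x for which both sides are defined.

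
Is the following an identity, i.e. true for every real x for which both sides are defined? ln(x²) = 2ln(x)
Claim: ln(x²) = 2ln(x).
Reasoning: The right side requires x > 0. For x > 0, x² = (e^(ln x))² = e^(2ln x), so ln(x²) = 2ln(x). (For x < 0 the right side is undefined, so those values are outside the claim.)
So the two sides agree for every real x for which both sides are defined.

Conclusion: Yes, this is an identity.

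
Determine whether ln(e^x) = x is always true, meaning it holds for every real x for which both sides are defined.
Claim: ln(e^x) = x.
Reasoning: ln is the inverse of the exponential: ln(e^x) asks for the exponent p with e^p = e^x, and since e^p is one-to-one that exponent is p = x.
So the two sides agree for every real x for which both sides are defined.

Conclusion: Yes, this is an identity.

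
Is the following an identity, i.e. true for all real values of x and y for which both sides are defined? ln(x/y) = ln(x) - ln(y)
Yes, this is an identity.

Claim: ln(x/y) = ln(x) - ln(y).
Reasoning: Both sides are simultaneously defined only when x, y > 0. Write x = e^p, y = e^q. Then x/y = e^(p-q), so ln(x/y) = p - q = ln(x) - ln(y).
So the two sides agree for all real values of x and y for which both sides are defined.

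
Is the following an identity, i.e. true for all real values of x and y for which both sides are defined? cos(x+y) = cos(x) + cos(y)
Claim: cos(x+y) = cos(x) + cos(y).
Test a specific point where both sides are defined: x = -π/3, y = -π/4.
LHS = cos(x+y) ≈ -0.2588
RHS = cos(x) + cos(y) ≈ 1.2071
Since -0.2588 ≠ 1.2071, the equation fails at this point, so it cannot hold for all real values of x and y for which both sides are defined.
The correct expansion is cos(x+y) = cos(x)cos(y) - sin(x)sin(y); cosine is not additive.

Conclusion: No, this is NOT an identity.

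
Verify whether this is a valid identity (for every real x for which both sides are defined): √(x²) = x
Claim: √(x²) = x.
Test a specific point where both sides are defined: x = -3.
LHS = √(x²) ≈ 3.0000
RHS = x ≈ -3.0000
Since 3.0000 ≠ -3.0000, the equation fails at this point, so it cannot hold for every real x for which both sides are defined.
√(x²) = |x|, which differs from x whenever x < 0 (both sides are defined for every real x).

Conclusion: No, this is NOT an identity.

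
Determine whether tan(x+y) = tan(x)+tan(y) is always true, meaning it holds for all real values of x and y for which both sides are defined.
No, this is NOT an identity.

Claim: tan(x+y) = tan(x)+tan(y).
Test a specific point where both sides are defined: x = -π/6, y = -π/4.
LHS = tan(x+y) ≈ -3.7321
RHS = tan(x)+tan(y) ≈ -1.5774
Since -3.7321 ≠ -1.5774, the equation fails at this point, so it cannot hold for all real values of x and y for which both sides are defined.
The correct formula is tan(x+y) = (tan(x) + tan(y))/(1 - tan(x)tan(y)).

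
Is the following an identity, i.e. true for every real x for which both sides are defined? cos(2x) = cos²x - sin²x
Yes, this is an identity.

Claim: cos(2x) = cos²x - sin²x.
Reasoning: Put y = x in the addition formula cos(x+y) = cos(x)cos(y) - sin(x)sin(y): cos(2x) = cos²x - sin²x.
So the two sides agree for every real x for which both sides are defined.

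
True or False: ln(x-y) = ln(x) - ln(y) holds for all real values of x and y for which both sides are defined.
Claim: ln(x-y) = ln(x) - ln(y).
Test a specific point where both sides are defined: x = 5, y = 2.
LHS = ln(x-y) ≈ 1.0986
RHS = ln(x) - ln(y) ≈ 0.9163
Since 1.0986 ≠ 0.9163, the equation fails at this point, so it cannot hold for all real values of x and y for which both sides are defined.
ln(x) - ln(y) = ln(x/y), not ln(x-y).

Conclusion: False.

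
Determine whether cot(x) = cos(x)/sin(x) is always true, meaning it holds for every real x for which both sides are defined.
Yes, this is an identity.

Claim: cot(x) = cos(x)/sin(x).
Reasoning: cot(x) is defined as 1/tan(x) = 1/(sin(x)/cos(x)) = cos(x)/sin(x), wherever sin(x) ≠ 0.
So the two sides agree for every real x for which both sides are defined.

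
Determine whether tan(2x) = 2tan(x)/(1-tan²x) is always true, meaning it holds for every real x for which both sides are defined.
Claim: tan(2x) = 2tan(x)/(1-tan²x).
Reasoning: tan(2x) = sin(2x)/cos(2x) = 2sin(x)cos(x) / (cos²x - sin²x). Divide numerator and denominator by cos²x: 2tan(x) / (1 - tan²x).
So the two sides agree for every real x for which both sides are defined.

Conclusion: Yes, this is an identity.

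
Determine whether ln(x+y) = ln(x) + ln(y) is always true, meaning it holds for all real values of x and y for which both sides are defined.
Claim: ln(x+y) = ln(x) + ln(y).
Test a specific point where both sides are defined: x = 1/2, y = 1.
LHS = ln(x+y) ≈ 0.4055
RHS = ln(x) + ln(y) ≈ -0.6931
Since 0.4055 ≠ -0.6931, the equation fails at this point, so it cannot hold for all real values of x and y for which both sides are defined.
ln(x) + ln(y) = ln(xy), not ln(x+y).

Conclusion: No, this is NOT an identity.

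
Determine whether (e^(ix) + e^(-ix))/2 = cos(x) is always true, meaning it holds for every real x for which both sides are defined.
Yes, this is an identity.

Claim: (e^(ix) + e^(-ix))/2 = cos(x).
Reasoning: By Euler's formula e^(ix) = cos(x) + i·sin(x) and e^(-ix) = cos(x) - i·sin(x). Adding cancels the sine terms: e^(ix) + e^(-ix) = 2cos(x); divide by 2.
So the two sides agree for every real x for which both sides are defined.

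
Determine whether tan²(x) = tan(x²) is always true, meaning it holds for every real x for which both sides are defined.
Claim: tan²(x) = tan(x²).
Test a specific point where both sides are defined: x = -π/4.
LHS = tan²(x) ≈ 1.0000
RHS = tan(x²) ≈ 0.7092
Since 1.0000 ≠ 0.7092, the equation fails at this point, so it cannot hold for every real x for which both sides are defined.
tan²(x) means (tan x)², squaring the output; tan(x²) squares the input. These are different functions.

Conclusion: No, this is NOT an identity.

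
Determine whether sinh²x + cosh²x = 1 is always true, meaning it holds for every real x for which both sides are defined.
Claim: sinh²x + cosh²x = 1.
Test a specific point where both sides are defined: x = -1.
LHS = sinh²x + cosh²x ≈ 3.7622
RHS = 1 ≈ 1.0000
Since 3.7622 ≠ 1.0000, the equation fails at this point, so it cannot hold for every real x for which both sides are defined.
The correct hyperbolic identity is cosh²x - sinh²x = 1 (a difference); the sum sinh²x + cosh²x equals cosh(2x).

Conclusion: No, this is NOT an identity.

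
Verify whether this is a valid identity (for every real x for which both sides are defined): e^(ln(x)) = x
Yes, this is an identity.

Claim: e^(ln(x)) = x.
Reasoning: For x > 0, ln(x) is by definition the exponent p such that e^p = x. Raising e to that exponent therefore returns x: e^(ln x) = x.
So the two sides agree for every real x for which both sides are defined.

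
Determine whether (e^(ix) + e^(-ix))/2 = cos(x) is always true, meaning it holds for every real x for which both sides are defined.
Claim: (e^(ix) + e^(-ix))/2 = cos(x).
Reasoning: By Euler's formula e^(ix) = cos(x) + i·sin(x) and e^(-ix) = cos(x) - i·sin(x). Adding cancels the sine terms: e^(ix) + e^(-ix) = 2cos(x); divide by 2.
So the two sides agree for every real x for which both sides are defined.

Conclusion: Yes, this is an identity.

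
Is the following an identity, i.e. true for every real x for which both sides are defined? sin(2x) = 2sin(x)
Claim: sin(2x) = 2sin(x).
Test a specific point where both sides are defined: x = π/6.
LHS = sin(2x) ≈ 0.8660
RHS = 2sin(x) ≈ 1.0000
Since 0.8660 ≠ 1.0000, the equation fails at this point, so it cannot hold for every real x for which both sides are defined.
The correct double-angle formula is sin(2x) = 2sin(x)cos(x).

Conclusion: No, this is NOT an identity.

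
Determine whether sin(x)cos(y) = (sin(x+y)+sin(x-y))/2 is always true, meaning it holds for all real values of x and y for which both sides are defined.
Yes, this is an identity.

Claim: sin(x)cos(y) = (sin(x+y)+sin(x-y))/2.
Reasoning: sin(x+y) = sin(x)cos(y) + cos(x)sin(y) and sin(x-y) = sin(x)cos(y) - cos(x)sin(y). Adding, sin(x+y) + sin(x-y) = 2sin(x)cos(y); divide by 2.
So the two sides agree for all real values of x and y for which both sides are defined.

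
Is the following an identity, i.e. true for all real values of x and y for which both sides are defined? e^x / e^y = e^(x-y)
Yes, this is an identity.

Claim: e^x / e^y = e^(x-y).
Reasoning: 1/e^y = e^(-y), so e^x / e^y = e^x · e^(-y) = e^(x + (-y)) = e^(x-y) by the product rule for exponents.
So the two sides agree for all real values of x and y for which both sides are defined.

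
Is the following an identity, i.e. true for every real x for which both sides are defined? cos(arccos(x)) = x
Yes, this is an identity.

Claim: cos(arccos(x)) = x.
Reasoning: For -1 ≤ x ≤ 1 (where arccos is defined), arccos(x) is by definition an angle whose cosine equals x. Taking the cosine of that angle returns x. (Note the other order, arccos(cos x) = x, is NOT an identity.)
So the two sides agree for every real x for which both sides are defined.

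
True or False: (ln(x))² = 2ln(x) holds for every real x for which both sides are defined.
False.

Claim: (ln(x))² = 2ln(x).
Test a specific point where both sides are defined: x = 5.
LHS = (ln(x))² ≈ 2.5903
RHS = 2ln(x) ≈ 3.2189
Since 2.5903 ≠ 3.2189, the equation fails at this point, so it cannot hold for every real x for which both sides are defined.
2ln(x) equals ln(x²), which is not the same as (ln x)².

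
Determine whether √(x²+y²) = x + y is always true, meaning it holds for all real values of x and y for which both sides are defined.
No, this is NOT an identity.

Claim: √(x²+y²) = x + y.
Test a specific point where both sides are defined: x = -3, y = 1/2.
LHS = √(x²+y²) ≈ 3.0414
RHS = x + y ≈ -2.5000
Since 3.0414 ≠ -2.5000, the equation fails at this point, so it cannot hold for all real values of x and y for which both sides are defined.
(x+y)² = x² + 2xy + y², not x² + y², so the square root does not split this way.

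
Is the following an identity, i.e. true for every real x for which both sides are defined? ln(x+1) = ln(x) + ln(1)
Claim: ln(x+1) = ln(x) + ln(1).
Test a specific point where both sides are defined: x = 3.
LHS = ln(x+1) ≈ 1.3863
RHS = ln(x) + ln(1) ≈ 1.0986
Since 1.3863 ≠ 1.0986, the equation fails at this point, so it cannot hold for every real x for which both sides are defined.
ln(1) = 0, so the right side is just ln(x), which differs from ln(x+1).

Conclusion: No, this is NOT an identity.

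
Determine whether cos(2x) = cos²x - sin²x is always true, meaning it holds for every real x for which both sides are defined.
Yes, this is an identity.

Claim: cos(2x) = cos²x - sin²x.
Reasoning: Put y = x in the addition formula cos(x+y) = cos(x)cos(y) - sin(x)sin(y): cos(2x) = cos²x - sin²x.
So the two sides agree for every real x for which both sides are defined.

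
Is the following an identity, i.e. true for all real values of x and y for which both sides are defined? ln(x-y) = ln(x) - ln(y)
Claim: ln(x-y) = ln(x) - ln(y).
Test a specific point where both sides are defined: x = 5, y = 3/2.
LHS = ln(x-y) ≈ 1.2528
RHS = ln(x) - ln(y) ≈ 1.2040
Since 1.2528 ≠ 1.2040, the equation fails at this point, so it cannot hold for all real values of x and y for which both sides are defined.
ln(x) - ln(y) = ln(x/y), not ln(x-y).

Conclusion: No, this is NOT an identity.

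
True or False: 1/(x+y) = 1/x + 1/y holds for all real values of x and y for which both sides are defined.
False.

Claim: 1/(x+y) = 1/x + 1/y.
Test a specific point where both sides are defined: x = 4, y = -1.
LHS = 1/(x+y) ≈ 0.3333
RHS = 1/x + 1/y ≈ -0.7500
Since 0.3333 ≠ -0.7500, the equation fails at this point, so it cannot hold for all real values of x and y for which both sides are defined.
1/x + 1/y = (x+y)/(xy), which is not 1/(x+y).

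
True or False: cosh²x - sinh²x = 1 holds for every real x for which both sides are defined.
True.

Claim: cosh²x - sinh²x = 1.
Reasoning: With cosh(x) = (e^x + e^-x)/2 and sinh(x) = (e^x - e^-x)/2: cosh²x = (e^(2x) + 2 + e^(-2x))/4 and sinh²x = (e^(2x) - 2 + e^(-2x))/4. Subtracting leaves 4/4 = 1.
So the two sides agree for every real x for which both sides are defined.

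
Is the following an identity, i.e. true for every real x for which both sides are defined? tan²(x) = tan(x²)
No, this is NOT an identity.

Claim: tan²(x) = tan(x²).
Test a specific point where both sides are defined: x = 3π/4.
LHS = tan²(x) ≈ 1.0000
RHS = tan(x²) ≈ -0.8977
Since 1.0000 ≠ -0.8977, the equation fails at this point, so it cannot hold for every real x for which both sides are defined.
tan²(x) means (tan x)², squaring the output; tan(x²) squares the input. These are different functions.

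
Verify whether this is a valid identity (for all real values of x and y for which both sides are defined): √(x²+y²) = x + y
Claim: √(x²+y²) = x + y.
Test a specific point where both sides are defined: x = -1, y = 3.
LHS = √(x²+y²) ≈ 3.1623
RHS = x + y ≈ 2.0000
Since 3.1623 ≠ 2.0000, the equation fails at this point, so it cannot hold for all real values of x and y for which both sides are defined.
(x+y)² = x² + 2xy + y², not x² + y², so the square root does not split this way.

Conclusion: No, this is NOT an identity.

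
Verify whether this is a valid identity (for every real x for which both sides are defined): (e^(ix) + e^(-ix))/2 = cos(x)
Yes, this is an identity.

Claim: (e^(ix) + e^(-ix))/2 = cos(x).
Reasoning: By Euler's formula e^(ix) = cos(x) + i·sin(x) and e^(-ix) = cos(x) - i·sin(x). Adding cancels the sine terms: e^(ix) + e^(-ix) = 2cos(x); divide by 2.
So the two sides agree for every real x for which both sides are defined.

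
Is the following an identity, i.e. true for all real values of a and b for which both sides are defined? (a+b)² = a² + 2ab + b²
Yes, this is an identity.

Claim: (a+b)² = a² + 2ab + b².
Reasoning: Expand: (a+b)² = (a+b)(a+b) = a·a + a·b + b·a + b·b = a² + 2ab + b².
So the two sides agree for all real values of a and b for which both sides are defined.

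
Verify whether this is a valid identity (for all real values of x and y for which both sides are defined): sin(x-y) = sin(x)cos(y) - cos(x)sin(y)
Yes, this is an identity.

Claim: sin(x-y) = sin(x)cos(y) - cos(x)sin(y).
Reasoning: Replace y by -y in sin(x+y) = sin(x)cos(y) + cos(x)sin(y) and use cos(-y) = cos(y), sin(-y) = -sin(y): sin(x-y) = sin(x)cos(y) - cos(x)sin(y).
So the two sides agree for all real values of x and y for which both sides are defined.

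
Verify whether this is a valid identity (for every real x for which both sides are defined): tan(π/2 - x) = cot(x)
Claim: tan(π/2 - x) = cot(x).
Reasoning: tan(π/2 - x) = sin(π/2 - x)/cos(π/2 - x) = cos(x)/sin(x) = cot(x), using the cofunction identities sin(π/2 - x) = cos(x) and cos(π/2 - x) = sin(x).
So the two sides agree for every real x for which both sides are defined.

Conclusion: Yes, this is an identity.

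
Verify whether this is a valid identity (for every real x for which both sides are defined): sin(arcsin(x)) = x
Yes, this is an identity.

Claim: sin(arcsin(x)) = x.
Reasoning: For -1 ≤ x ≤ 1 (where arcsin is defined), arcsin(x) is by definition an angle whose sine equals x. Taking the sine of that angle returns x. (Note the other order, arcsin(sin x) = x, is NOT an identity.)
So the two sides agree for every real x for which both sides are defined.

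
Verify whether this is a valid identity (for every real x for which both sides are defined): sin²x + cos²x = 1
Yes, this is an identity.

Claim: sin²x + cos²x = 1.
Reasoning: The point (cos x, sin x) lies on the unit circle X² + Y² = 1, so cos²x + sin²x = 1 for every real x.
So the two sides agree for every real x for which both sides are defined.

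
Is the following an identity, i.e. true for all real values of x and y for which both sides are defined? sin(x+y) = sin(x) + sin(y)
Claim: sin(x+y) = sin(x) + sin(y).
Test a specific point where both sides are defined: x = π/3, y = -π/4.
LHS = sin(x+y) ≈ 0.2588
RHS = sin(x) + sin(y) ≈ 0.1589
Since 0.2588 ≠ 0.1589, the equation fails at this point, so it cannot hold for all real values of x and y for which both sides are defined.
The correct expansion is sin(x+y) = sin(x)cos(y) + cos(x)sin(y); sine is not additive.

Conclusion: No, this is NOT an identity.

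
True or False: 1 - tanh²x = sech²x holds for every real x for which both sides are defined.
True.

Claim: 1 - tanh²x = sech²x.
Reasoning: Divide cosh²x - sinh²x = 1 through by cosh²x (never zero): 1 - tanh²x = 1/cosh²x = sech²x.
So the two sides agree for every real x for which both sides are defined.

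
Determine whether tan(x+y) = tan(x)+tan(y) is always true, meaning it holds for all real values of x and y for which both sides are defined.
Claim: tan(x+y) = tan(x)+tan(y).
Test a specific point where both sides are defined: x = π/4, y = -π/6.
LHS = tan(x+y) ≈ 0.2679
RHS = tan(x)+tan(y) ≈ 0.4226
Since 0.2679 ≠ 0.4226, the equation fails at this point, so it cannot hold for all real values of x and y for which both sides are defined.
The correct formula is tan(x+y) = (tan(x) + tan(y))/(1 - tan(x)tan(y)).

Conclusion: No, this is NOT an identity.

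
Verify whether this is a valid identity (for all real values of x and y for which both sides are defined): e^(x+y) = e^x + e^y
Claim: e^(x+y) = e^x + e^y.
Test a specific point where both sides are defined: x = 1/2, y = 3/2.
LHS = e^(x+y) ≈ 7.3891
RHS = e^x + e^y ≈ 6.1304
Since 7.3891 ≠ 6.1304, the equation fails at this point, so it cannot hold for all real values of x and y for which both sides are defined.
The correct rule is e^(x+y) = e^x · e^y (a product, not a sum).

Conclusion: No, this is NOT an identity.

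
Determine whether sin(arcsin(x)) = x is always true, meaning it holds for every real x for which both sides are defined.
Yes, this is an identity.

Claim: sin(arcsin(x)) = x.
Reasoning: For -1 ≤ x ≤ 1 (where arcsin is defined), arcsin(x) is by definition an angle whose sine equals x. Taking the sine of that angle returns x. (Note the other order, arcsin(sin x) = x, is NOT an identity.)
So the two sides agree for every real x for which both sides are defined.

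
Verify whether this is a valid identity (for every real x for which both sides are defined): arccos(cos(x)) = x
No, this is NOT an identity.

Claim: arccos(cos(x)) = x.
Test a specific point where both sides are defined: x = -π/2.
LHS = arccos(cos(x)) ≈ 1.5708
RHS = x ≈ -1.5708
Since 1.5708 ≠ -1.5708, the equation fails at this point, so it cannot hold for every real x for which both sides are defined.
arccos only returns values in [0, π], so arccos(cos(x)) = x holds only for x in that interval, not for all real x.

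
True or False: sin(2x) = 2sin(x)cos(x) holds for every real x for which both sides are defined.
Claim: sin(2x) = 2sin(x)cos(x).
Reasoning: Put y = x in the addition formula sin(x+y) = sin(x)cos(y) + cos(x)sin(y): sin(2x) = sin(x)cos(x) + cos(x)sin(x) = 2sin(x)cos(x).
So the two sides agree for every real x for which both sides are defined.

Conclusion: True.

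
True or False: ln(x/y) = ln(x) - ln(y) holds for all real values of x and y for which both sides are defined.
True.

Claim: ln(x/y) = ln(x) - ln(y).
Reasoning: Both sides are simultaneously defined only when x, y > 0. Write x = e^p, y = e^q. Then x/y = e^(p-q), so ln(x/y) = p - q = ln(x) - ln(y).
So the two sides agree for all real values of x and y for which both sides are defined.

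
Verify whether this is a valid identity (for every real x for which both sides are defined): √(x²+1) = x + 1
Claim: √(x²+1) = x + 1.
Test a specific point where both sides are defined: x = 1/2.
LHS = √(x²+1) ≈ 1.1180
RHS = x + 1 ≈ 1.5000
Since 1.1180 ≠ 1.5000, the equation fails at this point, so it cannot hold for every real x for which both sides are defined.
(x+1)² = x² + 2x + 1 ≠ x² + 1 unless x = 0.

Conclusion: No, this is NOT an identity.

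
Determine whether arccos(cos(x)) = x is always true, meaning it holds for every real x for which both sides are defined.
No, this is NOT an identity.

Claim: arccos(cos(x)) = x.
Test a specific point where both sides are defined: x = -π/6.
LHS = arccos(cos(x)) ≈ 0.5236
RHS = x ≈ -0.5236
Since 0.5236 ≠ -0.5236, the equation fails at this point, so it cannot hold for every real x for which both sides are defined.
arccos only returns values in [0, π], so arccos(cos(x)) = x holds only for x in that interval, not for all real x.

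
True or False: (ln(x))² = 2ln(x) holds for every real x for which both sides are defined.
False.

Claim: (ln(x))² = 2ln(x).
Test a specific point where both sides are defined: x = 2.
LHS = (ln(x))² ≈ 0.4805
RHS = 2ln(x) ≈ 1.3863
Since 0.4805 ≠ 1.3863, the equation fails at this point, so it cannot hold for every real x for which both sides are defined.
2ln(x) equals ln(x²), which is not the same as (ln x)².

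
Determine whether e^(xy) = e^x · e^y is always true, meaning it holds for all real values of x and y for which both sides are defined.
No, this is NOT an identity.

Claim: e^(xy) = e^x · e^y.
Test a specific point where both sides are defined: x = 4, y = -3.
LHS = e^(xy) ≈ 0.0000
RHS = e^x · e^y ≈ 2.7183
Since 0.0000 ≠ 2.7183, the equation fails at this point, so it cannot hold for all real values of x and y for which both sides are defined.
e^x · e^y = e^(x+y), not e^(xy).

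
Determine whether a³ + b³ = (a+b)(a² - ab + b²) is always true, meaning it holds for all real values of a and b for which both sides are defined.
Claim: a³ + b³ = (a+b)(a² - ab + b²).
Reasoning: Expand the right side: (a+b)(a² - ab + b²) = a³ - a²b + ab² + a²b - ab² + b³ = a³ + b³ (the middle terms cancel in pairs).
So the two sides agree for all real values of a and b for which both sides are defined.

Conclusion: Yes, this is an identity.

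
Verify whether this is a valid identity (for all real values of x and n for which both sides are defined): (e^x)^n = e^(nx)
Claim: (e^x)^n = e^(nx).
Reasoning: e^x is a positive real number, and for a positive base B and real exponent n, B^n = e^(n·ln B). With B = e^x, ln B = x, so (e^x)^n = e^(n·x).
So the two sides agree for all real values of x and n for which both sides are defined.

Conclusion: Yes, this is an identity.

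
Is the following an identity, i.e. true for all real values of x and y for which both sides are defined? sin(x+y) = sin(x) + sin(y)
No, this is NOT an identity.

Claim: sin(x+y) = sin(x) + sin(y).
Test a specific point where both sides are defined: x = π/4, y = π/4.
LHS = sin(x+y) ≈ 1.0000
RHS = sin(x) + sin(y) ≈ 1.4142
Since 1.0000 ≠ 1.4142, the equation fails at this point, so it cannot hold for all real values of x and y for which both sides are defined.
The correct expansion is sin(x+y) = sin(x)cos(y) + cos(x)sin(y); sine is not additive.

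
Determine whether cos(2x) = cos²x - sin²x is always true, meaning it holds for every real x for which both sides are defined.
Yes, this is an identity.

Claim: cos(2x) = cos²x - sin²x.
Reasoning: Put y = x in the addition formula cos(x+y) = cos(x)cos(y) - sin(x)sin(y): cos(2x) = cos²x - sin²x.
So the two sides agree for every real x for which both sides are defined.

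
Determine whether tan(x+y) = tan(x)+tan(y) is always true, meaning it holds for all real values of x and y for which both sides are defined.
No, this is NOT an identity.

Claim: tan(x+y) = tan(x)+tan(y).
Test a specific point where both sides are defined: x = -π/3, y = π/4.
LHS = tan(x+y) ≈ -0.2679
RHS = tan(x)+tan(y) ≈ -0.7321
Since -0.2679 ≠ -0.7321, the equation fails at this point, so it cannot hold for all real values of x and y for which both sides are defined.
The correct formula is tan(x+y) = (tan(x) + tan(y))/(1 - tan(x)tan(y)).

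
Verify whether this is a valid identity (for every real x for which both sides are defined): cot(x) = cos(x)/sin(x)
Claim: cot(x) = cos(x)/sin(x).
Reasoning: cot(x) is defined as 1/tan(x) = 1/(sin(x)/cos(x)) = cos(x)/sin(x), wherever sin(x) ≠ 0.
So the two sides agree for every real x for which both sides are defined.

Conclusion: Yes, this is an identity.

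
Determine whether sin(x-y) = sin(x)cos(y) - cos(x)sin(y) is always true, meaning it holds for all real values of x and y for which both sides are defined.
Claim: sin(x-y) = sin(x)cos(y) - cos(x)sin(y).
Reasoning: Replace y by -y in sin(x+y) = sin(x)cos(y) + cos(x)sin(y) and use cos(-y) = cos(y), sin(-y) = -sin(y): sin(x-y) = sin(x)cos(y) - cos(x)sin(y).
So the two sides agree for all real values of x and y for which both sides are defined.

Conclusion: Yes, this is an identity.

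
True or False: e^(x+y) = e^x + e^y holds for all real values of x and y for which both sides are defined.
False.

Claim: e^(x+y) = e^x + e^y.
Test a specific point where both sides are defined: x = 3/2, y = 1.
LHS = e^(x+y) ≈ 12.1825
RHS = e^x + e^y ≈ 7.2000
Since 12.1825 ≠ 7.2000, the equation fails at this point, so it cannot hold for all real values of x and y for which both sides are defined.
The correct rule is e^(x+y) = e^x · e^y (a product, not a sum).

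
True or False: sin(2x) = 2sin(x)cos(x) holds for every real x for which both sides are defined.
Claim: sin(2x) = 2sin(x)cos(x).
Reasoning: Put y = x in the addition formula sin(x+y) = sin(x)cos(y) + cos(x)sin(y): sin(2x) = sin(x)cos(x) + cos(x)sin(x) = 2sin(x)cos(x).
So the two sides agree for every real x for which both sides are defined.

Conclusion: True.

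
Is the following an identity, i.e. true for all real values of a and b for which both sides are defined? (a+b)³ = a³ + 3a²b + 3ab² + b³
Yes, this is an identity.

Claim: (a+b)³ = a³ + 3a²b + 3ab² + b³.
Reasoning: (a+b)³ = (a+b)(a+b)² = (a+b)(a² + 2ab + b²) = a³ + 2a²b + ab² + a²b + 2ab² + b³ = a³ + 3a²b + 3ab² + b³.
So the two sides agree for all real values of a and b for which both sides are defined.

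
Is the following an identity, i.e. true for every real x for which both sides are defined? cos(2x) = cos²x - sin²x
Claim: cos(2x) = cos²x - sin²x.
Reasoning: Put y = x in the addition formula cos(x+y) = cos(x)cos(y) - sin(x)sin(y): cos(2x) = cos²x - sin²x.
So the two sides agree for every real x for which both sides are defined.

Conclusion: Yes, this is an identity.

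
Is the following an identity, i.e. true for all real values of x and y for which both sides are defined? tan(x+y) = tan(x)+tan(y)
Claim: tan(x+y) = tan(x)+tan(y).
Test a specific point where both sides are defined: x = π/4, y = -π/6.
LHS = tan(x+y) ≈ 0.2679
RHS = tan(x)+tan(y) ≈ 0.4226
Since 0.2679 ≠ 0.4226, the equation fails at this point, so it cannot hold for all real values of x and y for which both sides are defined.
The correct formula is tan(x+y) = (tan(x) + tan(y))/(1 - tan(x)tan(y)).

Conclusion: No, this is NOT an identity.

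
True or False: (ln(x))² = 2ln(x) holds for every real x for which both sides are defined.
Claim: (ln(x))² = 2ln(x).
Test a specific point where both sides are defined: x = 5.
LHS = (ln(x))² ≈ 2.5903
RHS = 2ln(x) ≈ 3.2189
Since 2.5903 ≠ 3.2189, the equation fails at this point, so it cannot hold for every real x for which both sides are defined.
2ln(x) equals ln(x²), which is not the same as (ln x)².

Conclusion: False.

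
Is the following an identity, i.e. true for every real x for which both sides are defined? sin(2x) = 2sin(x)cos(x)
Yes, this is an identity.

Claim: sin(2x) = 2sin(x)cos(x).
Reasoning: Put y = x in the addition formula sin(x+y) = sin(x)cos(y) + cos(x)sin(y): sin(2x) = sin(x)cos(x) + cos(x)sin(x) = 2sin(x)cos(x).
So the two sides agree for every real x for which both sides are defined.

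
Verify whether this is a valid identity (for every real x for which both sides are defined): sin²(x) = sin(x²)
No, this is NOT an identity.

Claim: sin²(x) = sin(x²).
Test a specific point where both sides are defined: x = -π/4.
LHS = sin²(x) ≈ 0.5000
RHS = sin(x²) ≈ 0.5785
Since 0.5000 ≠ 0.5785, the equation fails at this point, so it cannot hold for every real x for which both sides are defined.
sin²(x) means (sin x)², squaring the output; sin(x²) squares the input. These are different functions.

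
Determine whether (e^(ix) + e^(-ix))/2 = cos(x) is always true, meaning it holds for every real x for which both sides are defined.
Claim: (e^(ix) + e^(-ix))/2 = cos(x).
Reasoning: By Euler's formula e^(ix) = cos(x) + i·sin(x) and e^(-ix) = cos(x) - i·sin(x). Adding cancels the sine terms: e^(ix) + e^(-ix) = 2cos(x); divide by 2.
So the two sides agree for every real x for which both sides are defined.

Conclusion: Yes, this is an identity.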